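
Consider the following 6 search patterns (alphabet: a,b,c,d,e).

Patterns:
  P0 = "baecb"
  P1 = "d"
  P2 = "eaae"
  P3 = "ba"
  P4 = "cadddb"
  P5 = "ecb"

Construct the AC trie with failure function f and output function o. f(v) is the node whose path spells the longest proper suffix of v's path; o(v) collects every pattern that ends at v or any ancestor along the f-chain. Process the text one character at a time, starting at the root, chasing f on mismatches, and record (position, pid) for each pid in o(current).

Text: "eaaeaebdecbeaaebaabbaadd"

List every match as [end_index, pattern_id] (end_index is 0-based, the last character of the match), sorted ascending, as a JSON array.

Construct AC machine:
Trie nodes:
  0='ε' goto b→1 c→11 d→6 e→7
  1='b' goto a→2
  2='ba' goto e→3  [P3 ends]
  3='bae' goto c→4
  4='baec' goto b→5
  5='baecb' goto ·  [P0 ends]
  6='d' goto ·  [P1 ends]
  7='e' goto a→8 c→17
  8='ea' goto a→9
  9='eaa' goto e→10
  10='eaae' goto ·  [P2 ends]
  11='c' goto a→12
  12='ca' goto d→13
  13='cad' goto d→14
  14='cadd' goto d→15
  15='caddd' goto b→16
  16='cadddb' goto ·  [P4 ends]
  17='ec' goto b→18
  18='ecb' goto ·  [P5 ends]

Failure links (BFS by depth):
  fail(1) 'b': from fail(0)=0 chase 'b': 0 ⇒ 0;  out=∅∪out(0)=∅
  fail(6) 'd': from fail(0)=0 chase 'd': 0 ⇒ 0;  out={1}∪out(0)={1}
  fail(7) 'e': from fail(0)=0 chase 'e': 0 ⇒ 0;  out=∅∪out(0)=∅
  fail(11) 'c': from fail(0)=0 chase 'c': 0 ⇒ 0;  out=∅∪out(0)=∅
  fail(2) 'ba': from fail(1)=0 chase 'a': 0 ⇒ 0;  out={3}∪out(0)={3}
  fail(8) 'ea': from fail(7)=0 chase 'a': 0 ⇒ 0;  out=∅∪out(0)=∅
  fail(12) 'ca': from fail(11)=0 chase 'a': 0 ⇒ 0;  out=∅∪out(0)=∅
  fail(17) 'ec': from fail(7)=0 chase 'c': 0 ⇒ 11;  out=∅∪out(11)=∅
  fail(3) 'bae': from fail(2)=0 chase 'e': 0 ⇒ 7;  out=∅∪out(7)=∅
  fail(9) 'eaa': from fail(8)=0 chase 'a': 0 ⇒ 0;  out=∅∪out(0)=∅
  fail(13) 'cad': from fail(12)=0 chase 'd': 0 ⇒ 6;  out=∅∪out(6)={1}
  fail(18) 'ecb': from fail(17)=11 chase 'b': 11→0 ⇒ 1;  out={5}∪out(1)={5}
  fail(4) 'baec': from fail(3)=7 chase 'c': 7 ⇒ 17;  out=∅∪out(17)=∅
  fail(10) 'eaae': from fail(9)=0 chase 'e': 0 ⇒ 7;  out={2}∪out(7)={2}
  fail(14) 'cadd': from fail(13)=6 chase 'd': 6→0 ⇒ 6;  out=∅∪out(6)={1}
  fail(5) 'baecb': from fail(4)=17 chase 'b': 17 ⇒ 18;  out={0}∪out(18)={0,5}
  fail(15) 'caddd': from fail(14)=6 chase 'd': 6→0 ⇒ 6;  out=∅∪out(6)={1}
  fail(16) 'cadddb': from fail(15)=6 chase 'b': 6→0 ⇒ 1;  out={4}∪out(1)={4}

Text stream:
[0] read 'e'  n0⇒n7
[1] read 'a'  n7⇒n8
[2] read 'a'  n8⇒n9
[3] read 'e'  n9⇒n10  → match P2@[0:3]
[4] read 'a'  n10⇒n8 ·f
[5] read 'e'  n8⇒n7 ·f
[6] read 'b'  n7⇒n1 ·f
[7] read 'd'  n1⇒n6 ·f  → match P1@[7:7]
[8] read 'e'  n6⇒n7 ·f
[9] read 'c'  n7⇒n17
[10] read 'b'  n17⇒n18  → match P5@[8:10]
[11] read 'e'  n18⇒n7 ·f
[12] read 'a'  n7⇒n8
[13] read 'a'  n8⇒n9
[14] read 'e'  n9⇒n10  → match P2@[11:14]
[15] read 'b'  n10⇒n1 ·f
[16] read 'a'  n1⇒n2  → match P3@[15:16]
[17] read 'a'  n2⇒n0 ·f
[18] read 'b'  n0⇒n1
[19] read 'b'  n1⇒n1 ·f
[20] read 'a'  n1⇒n2  → match P3@[19:20]
[21] read 'a'  n2⇒n0 ·f
[22] read 'd'  n0⇒n6  → match P1@[22:22]
[23] read 'd'  n6⇒n6 ·f  → match P1@[23:23]

Result: [[3,2],[7,1],[10,5],[14,2],[16,3],[20,3],[22,1],[23,1]]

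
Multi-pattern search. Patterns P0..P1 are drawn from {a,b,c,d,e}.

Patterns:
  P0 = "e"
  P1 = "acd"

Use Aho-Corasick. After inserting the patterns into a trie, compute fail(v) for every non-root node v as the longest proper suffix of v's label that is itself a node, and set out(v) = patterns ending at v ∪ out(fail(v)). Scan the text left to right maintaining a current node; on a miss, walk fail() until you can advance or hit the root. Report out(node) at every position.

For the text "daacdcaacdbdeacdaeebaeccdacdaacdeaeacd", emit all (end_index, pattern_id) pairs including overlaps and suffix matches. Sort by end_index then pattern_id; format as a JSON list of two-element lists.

Build automaton:
Trie (insert patterns):
  0='ε' goto a→2 e→1
  1='e' goto ·  [P0 ends]
  2='a' goto c→3
  3='ac' goto d→4
  4='acd' goto ·  [P1 ends]

BFS fail/out derivation:
  n1('e'): parent n0 fail=0; on 'e' 0 → fail=0;  out {0}∪∅={0}
  n2('a'): parent n0 fail=0; on 'a' 0 → fail=0;  out ∅∪∅=∅
  n3('ac'): parent n2 fail=0; on 'c' 0 → fail=0;  out ∅∪∅=∅
  n4('acd'): parent n3 fail=0; on 'd' 0 → fail=0;  out {1}∪∅={1}

Text stream:
[0] read 'd'  n0⇒n0
[1] read 'a'  n0⇒n2
[2] read 'a'  n2⇒n2 ·f
[3] read 'c'  n2⇒n3
[4] read 'd'  n3⇒n4  ** P1@[2:4]
[5] read 'c'  n4⇒n0 ·f
[6] read 'a'  n0⇒n2
[7] read 'a'  n2⇒n2 ·f
[8] read 'c'  n2⇒n3
[9] read 'd'  n3⇒n4  ** P1@[7:9]
[10] read 'b'  n4⇒n0 ·f
[11] read 'd'  n0⇒n0
[12] read 'e'  n0⇒n1  ** P0@[12:12]
[13] read 'a'  n1⇒n2 ·f
[14] read 'c'  n2⇒n3
[15] read 'd'  n3⇒n4  ** P1@[13:15]
[16] read 'a'  n4⇒n2 ·f
[17] read 'e'  n2⇒n1 ·f  ** P0@[17:17]
[18] read 'e'  n1⇒n1 ·f  ** P0@[18:18]
[19] read 'b'  n1⇒n0 ·f
[20] read 'a'  n0⇒n2
[21] read 'e'  n2⇒n1 ·f  ** P0@[21:21]
[22] read 'c'  n1⇒n0 ·f
[23] read 'c'  n0⇒n0
[24] read 'd'  n0⇒n0
[25] read 'a'  n0⇒n2
[26] read 'c'  n2⇒n3
[27] read 'd'  n3⇒n4  ** P1@[25:27]
[28] read 'a'  n4⇒n2 ·f
[29] read 'a'  n2⇒n2 ·f
[30] read 'c'  n2⇒n3
[31] read 'd'  n3⇒n4  ** P1@[29:31]
[32] read 'e'  n4⇒n1 ·f  ** P0@[32:32]
[33] read 'a'  n1⇒n2 ·f
[34] read 'e'  n2⇒n1 ·f  ** P0@[34:34]
[35] read 'a'  n1⇒n2 ·f
[36] read 'c'  n2⇒n3
[37] read 'd'  n3⇒n4  ** P1@[35:37]

Result: [[4,1],[9,1],[12,0],[15,1],[17,0],[18,0],[21,0],[27,1],[31,1],[32,0],[34,0],[37,1]]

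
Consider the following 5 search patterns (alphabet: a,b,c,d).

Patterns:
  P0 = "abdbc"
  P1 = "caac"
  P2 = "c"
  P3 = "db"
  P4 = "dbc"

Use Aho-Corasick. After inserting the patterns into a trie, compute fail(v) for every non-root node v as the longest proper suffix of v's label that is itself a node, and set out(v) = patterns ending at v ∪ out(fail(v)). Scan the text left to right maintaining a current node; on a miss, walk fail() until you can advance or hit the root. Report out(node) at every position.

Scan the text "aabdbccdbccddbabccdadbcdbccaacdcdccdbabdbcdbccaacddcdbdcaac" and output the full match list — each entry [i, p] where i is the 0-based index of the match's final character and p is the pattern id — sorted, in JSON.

Build:
Trie (insert patterns):
  0='ε' goto a→1 c→6 d→10
  1='a' goto b→2
  2='ab' goto d→3
  3='abd' goto b→4
  4='abdb' goto c→5
  5='abdbc' goto ·  [P0 ends]
  6='c' goto a→7  [P2 ends]
  7='ca' goto a→8
  8='caa' goto c→9
  9='caac' goto ·  [P1 ends]
  10='d' goto b→11
  11='db' goto c→12  [P3 ends]
  12='dbc' goto ·  [P4 ends]

Failure links (BFS by depth):
  n1('a'): parent n0 fail=0; on 'a' 0 → fail=0;  out ∅∪∅=∅
  n6('c'): parent n0 fail=0; on 'c' 0 → fail=0;  out {2}∪∅={2}
  n10('d'): parent n0 fail=0; on 'd' 0 → fail=0;  out ∅∪∅=∅
  n2('ab'): parent n1 fail=0; on 'b' 0 → fail=0;  out ∅∪∅=∅
  n7('ca'): parent n6 fail=0; on 'a' 0 → fail=1;  out ∅∪∅=∅
  n11('db'): parent n10 fail=0; on 'b' 0 → fail=0;  out {3}∪∅={3}
  n3('abd'): parent n2 fail=0; on 'd' 0 → fail=10;  out ∅∪∅=∅
  n8('caa'): parent n7 fail=1; on 'a' 1→0 → fail=1;  out ∅∪∅=∅
  n12('dbc'): parent n11 fail=0; on 'c' 0 → fail=6;  out {4}∪{2}={2,4}
  n4('abdb'): parent n3 fail=10; on 'b' 10 → fail=11;  out ∅∪{3}={3}
  n9('caac'): parent n8 fail=1; on 'c' 1→0 → fail=6;  out {1}∪{2}={1,2}
  n5('abdbc'): parent n4 fail=11; on 'c' 11 → fail=12;  out {0}∪{2,4}={0,2,4}

Run:
[0] read 'a'  n0⇒n1
[1] read 'a'  n1⇒n1 ·f
[2] read 'b'  n1⇒n2
[3] read 'd'  n2⇒n3
[4] read 'b'  n3⇒n4  emit P3@[3:4]
[5] read 'c'  n4⇒n5  emit P0@[1:5],P2@[5:5],P4@[3:5]
[6] read 'c'  n5⇒n6 ·f  emit P2@[6:6]
[7] read 'd'  n6⇒n10 ·f
[8] read 'b'  n10⇒n11  emit P3@[7:8]
[9] read 'c'  n11⇒n12  emit P2@[9:9],P4@[7:9]
[10] read 'c'  n12⇒n6 ·f  emit P2@[10:10]
[11] read 'd'  n6⇒n10 ·f
[12] read 'd'  n10⇒n10 ·f
[13] read 'b'  n10⇒n11  emit P3@[12:13]
[14] read 'a'  n11⇒n1 ·f
[15] read 'b'  n1⇒n2
[16] read 'c'  n2⇒n6 ·f  emit P2@[16:16]
[17] read 'c'  n6⇒n6 ·f  emit P2@[17:17]
[18] read 'd'  n6⇒n10 ·f
[19] read 'a'  n10⇒n1 ·f
[20] read 'd'  n1⇒n10 ·f
[21] read 'b'  n10⇒n11  emit P3@[20:21]
[22] read 'c'  n11⇒n12  emit P2@[22:22],P4@[20:22]
[23] read 'd'  n12⇒n10 ·f
[24] read 'b'  n10⇒n11  emit P3@[23:24]
[25] read 'c'  n11⇒n12  emit P2@[25:25],P4@[23:25]
[26] read 'c'  n12⇒n6 ·f  emit P2@[26:26]
[27] read 'a'  n6⇒n7
[28] read 'a'  n7⇒n8
[29] read 'c'  n8⇒n9  emit P1@[26:29],P2@[29:29]
[30] read 'd'  n9⇒n10 ·f
[31] read 'c'  n10⇒n6 ·f  emit P2@[31:31]
[32] read 'd'  n6⇒n10 ·f
[33] read 'c'  n10⇒n6 ·f  emit P2@[33:33]
[34] read 'c'  n6⇒n6 ·f  emit P2@[34:34]
[35] read 'd'  n6⇒n10 ·f
[36] read 'b'  n10⇒n11  emit P3@[35:36]
[37] read 'a'  n11⇒n1 ·f
[38] read 'b'  n1⇒n2
[39] read 'd'  n2⇒n3
[40] read 'b'  n3⇒n4  emit P3@[39:40]
[41] read 'c'  n4⇒n5  emit P0@[37:41],P2@[41:41],P4@[39:41]
[42] read 'd'  n5⇒n10 ·f
[43] read 'b'  n10⇒n11  emit P3@[42:43]
[44] read 'c'  n11⇒n12  emit P2@[44:44],P4@[42:44]
[45] read 'c'  n12⇒n6 ·f  emit P2@[45:45]
[46] read 'a'  n6⇒n7
[47] read 'a'  n7⇒n8
[48] read 'c'  n8⇒n9  emit P1@[45:48],P2@[48:48]
[49] read 'd'  n9⇒n10 ·f
[50] read 'd'  n10⇒n10 ·f
[51] read 'c'  n10⇒n6 ·f  emit P2@[51:51]
[52] read 'd'  n6⇒n10 ·f
[53] read 'b'  n10⇒n11  emit P3@[52:53]
[54] read 'd'  n11⇒n10 ·f
[55] read 'c'  n10⇒n6 ·f  emit P2@[55:55]
[56] read 'a'  n6⇒n7
[57] read 'a'  n7⇒n8
[58] read 'c'  n8⇒n9  emit P1@[55:58],P2@[58:58]

Matches: [[4,3],[5,0],[5,2],[5,4],[6,2],[8,3],[9,2],[9,4],[10,2],[13,3],[16,2],[17,2],[21,3],[22,2],[22,4],[24,3],[25,2],[25,4],[26,2],[29,1],[29,2],[31,2],[33,2],[34,2],[36,3],[40,3],[41,0],[41,2],[41,4],[43,3],[44,2],[44,4],[45,2],[48,1],[48,2],[51,2],[53,3],[55,2],[58,1],[58,2]]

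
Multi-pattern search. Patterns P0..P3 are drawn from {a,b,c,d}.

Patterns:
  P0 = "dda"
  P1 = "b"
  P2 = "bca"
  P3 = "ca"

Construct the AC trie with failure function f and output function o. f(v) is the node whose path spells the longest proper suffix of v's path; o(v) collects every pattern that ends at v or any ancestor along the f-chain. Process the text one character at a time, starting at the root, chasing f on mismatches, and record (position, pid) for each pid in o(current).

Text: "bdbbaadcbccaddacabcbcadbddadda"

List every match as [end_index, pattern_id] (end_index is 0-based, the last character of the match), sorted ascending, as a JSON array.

Build:
Trie nodes:
  n0 'ε': b→4 c→7 d→1
  n1 'd': d→2
  n2 'dd': a→3
  n3 'dda': ·  [P0 ends]
  n4 'b': c→5  [P1 ends]
  n5 'bc': a→6
  n6 'bca': ·  [P2 ends]
  n7 'c': a→8
  n8 'ca': ·  [P3 ends]

Failure links (BFS by depth):
  fail(1) 'd': from fail(0)=0 chase 'd': 0 ⇒ 0;  out=∅∪out(0)=∅
  fail(4) 'b': from fail(0)=0 chase 'b': 0 ⇒ 0;  out={1}∪out(0)={1}
  fail(7) 'c': from fail(0)=0 chase 'c': 0 ⇒ 0;  out=∅∪out(0)=∅
  fail(2) 'dd': from fail(1)=0 chase 'd': 0 ⇒ 1;  out=∅∪out(1)=∅
  fail(5) 'bc': from fail(4)=0 chase 'c': 0 ⇒ 7;  out=∅∪out(7)=∅
  fail(8) 'ca': from fail(7)=0 chase 'a': 0 ⇒ 0;  out={3}∪out(0)={3}
  fail(3) 'dda': from fail(2)=1 chase 'a': 1→0 ⇒ 0;  out={0}∪out(0)={0}
  fail(6) 'bca': from fail(5)=7 chase 'a': 7 ⇒ 8;  out={2}∪out(8)={2,3}

Text stream:
pos 0 'b': at 4  → match P1@[0:0]
pos 1 'd': at 1 ·f
pos 2 'b': at 4 ·f  → match P1@[2:2]
pos 3 'b': at 4 ·f  → match P1@[3:3]
pos 4 'a': at 0 ·f
pos 5 'a': at 0
pos 6 'd': at 1
pos 7 'c': at 7 ·f
pos 8 'b': at 4 ·f  → match P1@[8:8]
pos 9 'c': at 5
pos 10 'c': at 7 ·f
pos 11 'a': at 8  → match P3@[10:11]
pos 12 'd': at 1 ·f
pos 13 'd': at 2
pos 14 'a': at 3  → match P0@[12:14]
pos 15 'c': at 7 ·f
pos 16 'a': at 8  → match P3@[15:16]
pos 17 'b': at 4 ·f  → match P1@[17:17]
pos 18 'c': at 5
pos 19 'b': at 4 ·f  → match P1@[19:19]
pos 20 'c': at 5
pos 21 'a': at 6  → match P2@[19:21],P3@[20:21]
pos 22 'd': at 1 ·f
pos 23 'b': at 4 ·f  → match P1@[23:23]
pos 24 'd': at 1 ·f
pos 25 'd': at 2
pos 26 'a': at 3  → match P0@[24:26]
pos 27 'd': at 1 ·f
pos 28 'd': at 2
pos 29 'a': at 3  → match P0@[27:29]

Result: [[0,1],[2,1],[3,1],[8,1],[11,3],[14,0],[16,3],[17,1],[19,1],[21,2],[21,3],[23,1],[26,0],[29,0]]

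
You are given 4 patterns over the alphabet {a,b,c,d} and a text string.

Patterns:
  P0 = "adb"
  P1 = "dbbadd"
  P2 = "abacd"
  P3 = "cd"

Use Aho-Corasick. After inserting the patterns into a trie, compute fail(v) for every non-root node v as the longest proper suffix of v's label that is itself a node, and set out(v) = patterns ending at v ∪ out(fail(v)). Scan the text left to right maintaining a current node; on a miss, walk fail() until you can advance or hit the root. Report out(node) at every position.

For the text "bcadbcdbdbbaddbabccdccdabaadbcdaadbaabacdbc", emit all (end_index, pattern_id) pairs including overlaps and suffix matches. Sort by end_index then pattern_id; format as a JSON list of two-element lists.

Build:
Trie nodes:
  n0 'ε': a→1 c→14 d→4
  n1 'a': b→10 d→2
  n2 'ad': b→3
  n3 'adb': ·  [P0 ends]
  n4 'd': b→5
  n5 'db': b→6
  n6 'dbb': a→7
  n7 'dbba': d→8
  n8 'dbbad': d→9
  n9 'dbbadd': ·  [P1 ends]
  n10 'ab': a→11
  n11 'aba': c→12
  n12 'abac': d→13
  n13 'abacd': ·  [P2 ends]
  n14 'c': d→15
  n15 'cd': ·  [P3 ends]

BFS fail/out derivation:
  fail(1) 'a': from fail(0)=0 chase 'a': 0 ⇒ 0;  out=∅∪out(0)=∅
  fail(4) 'd': from fail(0)=0 chase 'd': 0 ⇒ 0;  out=∅∪out(0)=∅
  fail(14) 'c': from fail(0)=0 chase 'c': 0 ⇒ 0;  out=∅∪out(0)=∅
  fail(2) 'ad': from fail(1)=0 chase 'd': 0 ⇒ 4;  out=∅∪out(4)=∅
  fail(5) 'db': from fail(4)=0 chase 'b': 0 ⇒ 0;  out=∅∪out(0)=∅
  fail(10) 'ab': from fail(1)=0 chase 'b': 0 ⇒ 0;  out=∅∪out(0)=∅
  fail(15) 'cd': from fail(14)=0 chase 'd': 0 ⇒ 4;  out={3}∪out(4)={3}
  fail(3) 'adb': from fail(2)=4 chase 'b': 4 ⇒ 5;  out={0}∪out(5)={0}
  fail(6) 'dbb': from fail(5)=0 chase 'b': 0 ⇒ 0;  out=∅∪out(0)=∅
  fail(11) 'aba': from fail(10)=0 chase 'a': 0 ⇒ 1;  out=∅∪out(1)=∅
  fail(7) 'dbba': from fail(6)=0 chase 'a': 0 ⇒ 1;  out=∅∪out(1)=∅
  fail(12) 'abac': from fail(11)=1 chase 'c': 1→0 ⇒ 14;  out=∅∪out(14)=∅
  fail(8) 'dbbad': from fail(7)=1 chase 'd': 1 ⇒ 2;  out=∅∪out(2)=∅
  fail(13) 'abacd': from fail(12)=14 chase 'd': 14 ⇒ 15;  out={2}∪out(15)={2,3}
  fail(9) 'dbbadd': from fail(8)=2 chase 'd': 2→4→0 ⇒ 4;  out={1}∪out(4)={1}

Text stream:
i=0 'b': node 0→0
i=1 'c': node 0→14
i=2 'a': node 14→1 (fail-walked)
i=3 'd': node 1→2
i=4 'b': node 2→3  emit P0@[2:4]
i=5 'c': node 3→14 (fail-walked)
i=6 'd': node 14→15  emit P3@[5:6]
i=7 'b': node 15→5 (fail-walked)
i=8 'd': node 5→4 (fail-walked)
i=9 'b': node 4→5
i=10 'b': node 5→6
i=11 'a': node 6→7
i=12 'd': node 7→8
i=13 'd': node 8→9  emit P1@[8:13]
i=14 'b': node 9→5 (fail-walked)
i=15 'a': node 5→1 (fail-walked)
i=16 'b': node 1→10
i=17 'c': node 10→14 (fail-walked)
i=18 'c': node 14→14 (fail-walked)
i=19 'd': node 14→15  emit P3@[18:19]
i=20 'c': node 15→14 (fail-walked)
i=21 'c': node 14→14 (fail-walked)
i=22 'd': node 14→15  emit P3@[21:22]
i=23 'a': node 15→1 (fail-walked)
i=24 'b': node 1→10
i=25 'a': node 10→11
i=26 'a': node 11→1 (fail-walked)
i=27 'd': node 1→2
i=28 'b': node 2→3  emit P0@[26:28]
i=29 'c': node 3→14 (fail-walked)
i=30 'd': node 14→15  emit P3@[29:30]
i=31 'a': node 15→1 (fail-walked)
i=32 'a': node 1→1 (fail-walked)
i=33 'd': node 1→2
i=34 'b': node 2→3  emit P0@[32:34]
i=35 'a': node 3→1 (fail-walked)
i=36 'a': node 1→1 (fail-walked)
i=37 'b': node 1→10
i=38 'a': node 10→11
i=39 'c': node 11→12
i=40 'd': node 12→13  emit P2@[36:40],P3@[39:40]
i=41 'b': node 13→5 (fail-walked)
i=42 'c': node 5→14 (fail-walked)

All matches (sorted): [[4,0],[6,3],[13,1],[19,3],[22,3],[28,0],[30,3],[34,0],[40,2],[40,3]]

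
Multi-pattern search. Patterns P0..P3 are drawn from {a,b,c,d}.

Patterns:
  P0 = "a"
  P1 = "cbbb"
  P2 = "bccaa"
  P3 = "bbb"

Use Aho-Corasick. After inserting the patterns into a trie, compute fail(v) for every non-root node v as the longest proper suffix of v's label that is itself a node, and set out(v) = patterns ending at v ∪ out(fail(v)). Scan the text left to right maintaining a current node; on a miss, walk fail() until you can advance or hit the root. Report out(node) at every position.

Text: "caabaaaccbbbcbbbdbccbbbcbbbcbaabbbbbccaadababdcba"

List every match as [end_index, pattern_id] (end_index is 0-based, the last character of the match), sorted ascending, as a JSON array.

Construct AC machine:
Trie nodes:
  n0 'ε': a→1 b→6 c→2
  n1 'a': ·  [P0 ends]
  n2 'c': b→3
  n3 'cb': b→4
  n4 'cbb': b→5
  n5 'cbbb': ·  [P1 ends]
  n6 'b': b→11 c→7
  n7 'bc': c→8
  n8 'bcc': a→9
  n9 'bcca': a→10
  n10 'bccaa': ·  [P2 ends]
  n11 'bb': b→12
  n12 'bbb': ·  [P3 ends]

Failure links (BFS by depth):
  fail(1) 'a': from fail(0)=0 chase 'a': 0 ⇒ 0;  out={0}∪out(0)={0}
  fail(2) 'c': from fail(0)=0 chase 'c': 0 ⇒ 0;  out=∅∪out(0)=∅
  fail(6) 'b': from fail(0)=0 chase 'b': 0 ⇒ 0;  out=∅∪out(0)=∅
  fail(3) 'cb': from fail(2)=0 chase 'b': 0 ⇒ 6;  out=∅∪out(6)=∅
  fail(7) 'bc': from fail(6)=0 chase 'c': 0 ⇒ 2;  out=∅∪out(2)=∅
  fail(11) 'bb': from fail(6)=0 chase 'b': 0 ⇒ 6;  out=∅∪out(6)=∅
  fail(4) 'cbb': from fail(3)=6 chase 'b': 6 ⇒ 11;  out=∅∪out(11)=∅
  fail(8) 'bcc': from fail(7)=2 chase 'c': 2→0 ⇒ 2;  out=∅∪out(2)=∅
  fail(12) 'bbb': from fail(11)=6 chase 'b': 6 ⇒ 11;  out={3}∪out(11)={3}
  fail(5) 'cbbb': from fail(4)=11 chase 'b': 11 ⇒ 12;  out={1}∪out(12)={1,3}
  fail(9) 'bcca': from fail(8)=2 chase 'a': 2→0 ⇒ 1;  out=∅∪out(1)={0}
  fail(10) 'bccaa': from fail(9)=1 chase 'a': 1→0 ⇒ 1;  out={2}∪out(1)={0,2}

Run:
[0] read 'c'  n0⇒n2
[1] read 'a'  n2⇒n1 ·f  → match P0@[1:1]
[2] read 'a'  n1⇒n1 ·f  → match P0@[2:2]
[3] read 'b'  n1⇒n6 ·f
[4] read 'a'  n6⇒n1 ·f  → match P0@[4:4]
[5] read 'a'  n1⇒n1 ·f  → match P0@[5:5]
[6] read 'a'  n1⇒n1 ·f  → match P0@[6:6]
[7] read 'c'  n1⇒n2 ·f
[8] read 'c'  n2⇒n2 ·f
[9] read 'b'  n2⇒n3
[10] read 'b'  n3⇒n4
[11] read 'b'  n4⇒n5  → match P1@[8:11],P3@[9:11]
[12] read 'c'  n5⇒n7 ·f
[13] read 'b'  n7⇒n3 ·f
[14] read 'b'  n3⇒n4
[15] read 'b'  n4⇒n5  → match P1@[12:15],P3@[13:15]
[16] read 'd'  n5⇒n0 ·f
[17] read 'b'  n0⇒n6
[18] read 'c'  n6⇒n7
[19] read 'c'  n7⇒n8
[20] read 'b'  n8⇒n3 ·f
[21] read 'b'  n3⇒n4
[22] read 'b'  n4⇒n5  → match P1@[19:22],P3@[20:22]
[23] read 'c'  n5⇒n7 ·f
[24] read 'b'  n7⇒n3 ·f
[25] read 'b'  n3⇒n4
[26] read 'b'  n4⇒n5  → match P1@[23:26],P3@[24:26]
[27] read 'c'  n5⇒n7 ·f
[28] read 'b'  n7⇒n3 ·f
[29] read 'a'  n3⇒n1 ·f  → match P0@[29:29]
[30] read 'a'  n1⇒n1 ·f  → match P0@[30:30]
[31] read 'b'  n1⇒n6 ·f
[32] read 'b'  n6⇒n11
[33] read 'b'  n11⇒n12  → match P3@[31:33]
[34] read 'b'  n12⇒n12 ·f  → match P3@[32:34]
[35] read 'b'  n12⇒n12 ·f  → match P3@[33:35]
[36] read 'c'  n12⇒n7 ·f
[37] read 'c'  n7⇒n8
[38] read 'a'  n8⇒n9  → match P0@[38:38]
[39] read 'a'  n9⇒n10  → match P0@[39:39],P2@[35:39]
[40] read 'd'  n10⇒n0 ·f
[41] read 'a'  n0⇒n1  → match P0@[41:41]
[42] read 'b'  n1⇒n6 ·f
[43] read 'a'  n6⇒n1 ·f  → match P0@[43:43]
[44] read 'b'  n1⇒n6 ·f
[45] read 'd'  n6⇒n0 ·f
[46] read 'c'  n0⇒n2
[47] read 'b'  n2⇒n3
[48] read 'a'  n3⇒n1 ·f  → match P0@[48:48]

Matches: [[1,0],[2,0],[4,0],[5,0],[6,0],[11,1],[11,3],[15,1],[15,3],[22,1],[22,3],[26,1],[26,3],[29,0],[30,0],[33,3],[34,3],[35,3],[38,0],[39,0],[39,2],[41,0],[43,0],[48,0]]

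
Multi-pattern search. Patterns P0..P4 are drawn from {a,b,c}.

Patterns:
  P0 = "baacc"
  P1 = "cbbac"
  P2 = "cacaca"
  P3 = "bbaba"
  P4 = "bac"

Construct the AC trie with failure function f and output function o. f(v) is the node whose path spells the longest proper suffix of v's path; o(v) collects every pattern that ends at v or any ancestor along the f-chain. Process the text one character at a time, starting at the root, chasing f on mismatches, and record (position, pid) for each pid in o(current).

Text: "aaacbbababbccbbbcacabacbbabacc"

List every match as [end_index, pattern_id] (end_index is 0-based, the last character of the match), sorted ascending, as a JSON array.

Construct AC machine:
Trie nodes:
  n0 'ε': b→1 c→6
  n1 'b': a→2 b→16
  n2 'ba': a→3 c→20
  n3 'baa': c→4
  n4 'baac': c→5
  n5 'baacc': ·  [P0 ends]
  n6 'c': a→11 b→7
  n7 'cb': b→8
  n8 'cbb': a→9
  n9 'cbba': c→10
  n10 'cbbac': ·  [P1 ends]
  n11 'ca': c→12
  n12 'cac': a→13
  n13 'caca': c→14
  n14 'cacac': a→15
  n15 'cacaca': ·  [P2 ends]
  n16 'bb': a→17
  n17 'bba': b→18
  n18 'bbab': a→19
  n19 'bbaba': ·  [P3 ends]
  n20 'bac': ·  [P4 ends]

BFS fail/out derivation:
  n1('b'): parent n0 fail=0; on 'b' 0 → fail=0;  out ∅∪∅=∅
  n6('c'): parent n0 fail=0; on 'c' 0 → fail=0;  out ∅∪∅=∅
  n2('ba'): parent n1 fail=0; on 'a' 0 → fail=0;  out ∅∪∅=∅
  n7('cb'): parent n6 fail=0; on 'b' 0 → fail=1;  out ∅∪∅=∅
  n11('ca'): parent n6 fail=0; on 'a' 0 → fail=0;  out ∅∪∅=∅
  n16('bb'): parent n1 fail=0; on 'b' 0 → fail=1;  out ∅∪∅=∅
  n3('baa'): parent n2 fail=0; on 'a' 0 → fail=0;  out ∅∪∅=∅
  n8('cbb'): parent n7 fail=1; on 'b' 1 → fail=16;  out ∅∪∅=∅
  n12('cac'): parent n11 fail=0; on 'c' 0 → fail=6;  out ∅∪∅=∅
  n17('bba'): parent n16 fail=1; on 'a' 1 → fail=2;  out ∅∪∅=∅
  n20('bac'): parent n2 fail=0; on 'c' 0 → fail=6;  out {4}∪∅={4}
  n4('baac'): parent n3 fail=0; on 'c' 0 → fail=6;  out ∅∪∅=∅
  n9('cbba'): parent n8 fail=16; on 'a' 16 → fail=17;  out ∅∪∅=∅
  n13('caca'): parent n12 fail=6; on 'a' 6 → fail=11;  out ∅∪∅=∅
  n18('bbab'): parent n17 fail=2; on 'b' 2→0 → fail=1;  out ∅∪∅=∅
  n5('baacc'): parent n4 fail=6; on 'c' 6→0 → fail=6;  out {0}∪∅={0}
  n10('cbbac'): parent n9 fail=17; on 'c' 17→2 → fail=20;  out {1}∪{4}={1,4}
  n14('cacac'): parent n13 fail=11; on 'c' 11 → fail=12;  out ∅∪∅=∅
  n19('bbaba'): parent n18 fail=1; on 'a' 1 → fail=2;  out {3}∪∅={3}
  n15('cacaca'): parent n14 fail=12; on 'a' 12 → fail=13;  out {2}∪∅={2}

Scan:
i=0 'a': node 0→0
i=1 'a': node 0→0
i=2 'a': node 0→0
i=3 'c': node 0→6
i=4 'b': node 6→7
i=5 'b': node 7→8
i=6 'a': node 8→9
i=7 'b': node 9→18 (via fail)
i=8 'a': node 18→19  ** P3@[4:8]
i=9 'b': node 19→1 (via fail)
i=10 'b': node 1→16
i=11 'c': node 16→6 (via fail)
i=12 'c': node 6→6 (via fail)
i=13 'b': node 6→7
i=14 'b': node 7→8
i=15 'b': node 8→16 (via fail)
i=16 'c': node 16→6 (via fail)
i=17 'a': node 6→11
i=18 'c': node 11→12
i=19 'a': node 12→13
i=20 'b': node 13→1 (via fail)
i=21 'a': node 1→2
i=22 'c': node 2→20  ** P4@[20:22]
i=23 'b': node 20→7 (via fail)
i=24 'b': node 7→8
i=25 'a': node 8→9
i=26 'b': node 9→18 (via fail)
i=27 'a': node 18→19  ** P3@[23:27]
i=28 'c': node 19→20 (via fail)  ** P4@[26:28]
i=29 'c': node 20→6 (via fail)

All matches (sorted): [[8,3],[22,4],[27,3],[28,4]]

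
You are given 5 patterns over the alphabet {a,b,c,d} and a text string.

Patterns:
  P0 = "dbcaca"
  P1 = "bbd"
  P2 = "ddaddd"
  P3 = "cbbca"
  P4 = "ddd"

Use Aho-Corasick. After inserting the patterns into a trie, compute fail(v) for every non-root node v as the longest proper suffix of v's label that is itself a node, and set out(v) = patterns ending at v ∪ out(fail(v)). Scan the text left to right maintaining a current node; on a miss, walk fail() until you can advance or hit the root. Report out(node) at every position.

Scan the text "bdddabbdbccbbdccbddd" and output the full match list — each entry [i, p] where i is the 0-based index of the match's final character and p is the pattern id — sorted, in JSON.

Build:
Trie nodes:
  n0 'ε': b→7 c→15 d→1
  n1 'd': b→2 d→10
  n2 'db': c→3
  n3 'dbc': a→4
  n4 'dbca': c→5
  n5 'dbcac': a→6
  n6 'dbcaca': ·  [P0 ends]
  n7 'b': b→8
  n8 'bb': d→9
  n9 'bbd': ·  [P1 ends]
  n10 'dd': a→11 d→20
  n11 'dda': d→12
  n12 'ddad': d→13
  n13 'ddadd': d→14
  n14 'ddaddd': ·  [P2 ends]
  n15 'c': b→16
  n16 'cb': b→17
  n17 'cbb': c→18
  n18 'cbbc': a→19
  n19 'cbbca': ·  [P3 ends]
  n20 'ddd': ·  [P4 ends]

BFS fail/out derivation:
  n1('d'): parent n0 fail=0; on 'd' 0 → fail=0;  out ∅∪∅=∅
  n7('b'): parent n0 fail=0; on 'b' 0 → fail=0;  out ∅∪∅=∅
  n15('c'): parent n0 fail=0; on 'c' 0 → fail=0;  out ∅∪∅=∅
  n2('db'): parent n1 fail=0; on 'b' 0 → fail=7;  out ∅∪∅=∅
  n8('bb'): parent n7 fail=0; on 'b' 0 → fail=7;  out ∅∪∅=∅
  n10('dd'): parent n1 fail=0; on 'd' 0 → fail=1;  out ∅∪∅=∅
  n16('cb'): parent n15 fail=0; on 'b' 0 → fail=7;  out ∅∪∅=∅
  n3('dbc'): parent n2 fail=7; on 'c' 7→0 → fail=15;  out ∅∪∅=∅
  n9('bbd'): parent n8 fail=7; on 'd' 7→0 → fail=1;  out {1}∪∅={1}
  n11('dda'): parent n10 fail=1; on 'a' 1→0 → fail=0;  out ∅∪∅=∅
  n17('cbb'): parent n16 fail=7; on 'b' 7 → fail=8;  out ∅∪∅=∅
  n20('ddd'): parent n10 fail=1; on 'd' 1 → fail=10;  out {4}∪∅={4}
  n4('dbca'): parent n3 fail=15; on 'a' 15→0 → fail=0;  out ∅∪∅=∅
  n12('ddad'): parent n11 fail=0; on 'd' 0 → fail=1;  out ∅∪∅=∅
  n18('cbbc'): parent n17 fail=8; on 'c' 8→7→0 → fail=15;  out ∅∪∅=∅
  n5('dbcac'): parent n4 fail=0; on 'c' 0 → fail=15;  out ∅∪∅=∅
  n13('ddadd'): parent n12 fail=1; on 'd' 1 → fail=10;  out ∅∪∅=∅
  n19('cbbca'): parent n18 fail=15; on 'a' 15→0 → fail=0;  out {3}∪∅={3}
  n6('dbcaca'): parent n5 fail=15; on 'a' 15→0 → fail=0;  out {0}∪∅={0}
  n14('ddaddd'): parent n13 fail=10; on 'd' 10 → fail=20;  out {2}∪{4}={2,4}

Run:
pos 0 'b': at 7
pos 1 'd': at 1 ·f
pos 2 'd': at 10
pos 3 'd': at 20  emit P4@[1:3]
pos 4 'a': at 11 ·f
pos 5 'b': at 7 ·f
pos 6 'b': at 8
pos 7 'd': at 9  emit P1@[5:7]
pos 8 'b': at 2 ·f
pos 9 'c': at 3
pos 10 'c': at 15 ·f
pos 11 'b': at 16
pos 12 'b': at 17
pos 13 'd': at 9 ·f  emit P1@[11:13]
pos 14 'c': at 15 ·f
pos 15 'c': at 15 ·f
pos 16 'b': at 16
pos 17 'd': at 1 ·f
pos 18 'd': at 10
pos 19 'd': at 20  emit P4@[17:19]

Matches: [[3,4],[7,1],[13,1],[19,4]]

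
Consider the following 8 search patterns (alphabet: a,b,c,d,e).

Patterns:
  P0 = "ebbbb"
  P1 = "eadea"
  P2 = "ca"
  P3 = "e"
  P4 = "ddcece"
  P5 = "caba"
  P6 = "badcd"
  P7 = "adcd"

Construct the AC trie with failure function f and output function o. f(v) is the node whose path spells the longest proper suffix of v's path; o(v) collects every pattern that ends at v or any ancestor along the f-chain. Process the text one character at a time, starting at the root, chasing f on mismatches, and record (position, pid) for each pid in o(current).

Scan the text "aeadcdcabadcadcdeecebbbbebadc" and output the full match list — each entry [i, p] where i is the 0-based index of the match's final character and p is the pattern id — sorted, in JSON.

Build:
Trie nodes:
  n0 'ε': a→25 b→20 c→10 d→12 e→1
  n1 'e': a→6 b→2  ←P3
  n2 'eb': b→3
  n3 'ebb': b→4
  n4 'ebbb': b→5
  n5 'ebbbb': ·  ←P0
  n6 'ea': d→7
  n7 'ead': e→8
  n8 'eade': a→9
  n9 'eadea': ·  ←P1
  n10 'c': a→11
  n11 'ca': b→18  ←P2
  n12 'd': d→13
  n13 'dd': c→14
  n14 'ddc': e→15
  n15 'ddce': c→16
  n16 'ddcec': e→17
  n17 'ddcece': ·  ←P4
  n18 'cab': a→19
  n19 'caba': ·  ←P5
  n20 'b': a→21
  n21 'ba': d→22
  n22 'bad': c→23
  n23 'badc': d→24
  n24 'badcd': ·  ←P6
  n25 'a': d→26
  n26 'ad': c→27
  n27 'adc': d→28
  n28 'adcd': ·  ←P7

BFS fail/out derivation:
  fail(1) 'e': from fail(0)=0 chase 'e': 0 ⇒ 0;  out={3}∪out(0)={3}
  fail(10) 'c': from fail(0)=0 chase 'c': 0 ⇒ 0;  out=∅∪out(0)=∅
  fail(12) 'd': from fail(0)=0 chase 'd': 0 ⇒ 0;  out=∅∪out(0)=∅
  fail(20) 'b': from fail(0)=0 chase 'b': 0 ⇒ 0;  out=∅∪out(0)=∅
  fail(25) 'a': from fail(0)=0 chase 'a': 0 ⇒ 0;  out=∅∪out(0)=∅
  fail(2) 'eb': from fail(1)=0 chase 'b': 0 ⇒ 20;  out=∅∪out(20)=∅
  fail(6) 'ea': from fail(1)=0 chase 'a': 0 ⇒ 25;  out=∅∪out(25)=∅
  fail(11) 'ca': from fail(10)=0 chase 'a': 0 ⇒ 25;  out={2}∪out(25)={2}
  fail(13) 'dd': from fail(12)=0 chase 'd': 0 ⇒ 12;  out=∅∪out(12)=∅
  fail(21) 'ba': from fail(20)=0 chase 'a': 0 ⇒ 25;  out=∅∪out(25)=∅
  fail(26) 'ad': from fail(25)=0 chase 'd': 0 ⇒ 12;  out=∅∪out(12)=∅
  fail(3) 'ebb': from fail(2)=20 chase 'b': 20→0 ⇒ 20;  out=∅∪out(20)=∅
  fail(7) 'ead': from fail(6)=25 chase 'd': 25 ⇒ 26;  out=∅∪out(26)=∅
  fail(14) 'ddc': from fail(13)=12 chase 'c': 12→0 ⇒ 10;  out=∅∪out(10)=∅
  fail(18) 'cab': from fail(11)=25 chase 'b': 25→0 ⇒ 20;  out=∅∪out(20)=∅
  fail(22) 'bad': from fail(21)=25 chase 'd': 25 ⇒ 26;  out=∅∪out(26)=∅
  fail(27) 'adc': from fail(26)=12 chase 'c': 12→0 ⇒ 10;  out=∅∪out(10)=∅
  fail(4) 'ebbb': from fail(3)=20 chase 'b': 20→0 ⇒ 20;  out=∅∪out(20)=∅
  fail(8) 'eade': from fail(7)=26 chase 'e': 26→12→0 ⇒ 1;  out=∅∪out(1)={3}
  fail(15) 'ddce': from fail(14)=10 chase 'e': 10→0 ⇒ 1;  out=∅∪out(1)={3}
  fail(19) 'caba': from fail(18)=20 chase 'a': 20 ⇒ 21;  out={5}∪out(21)={5}
  fail(23) 'badc': from fail(22)=26 chase 'c': 26 ⇒ 27;  out=∅∪out(27)=∅
  fail(28) 'adcd': from fail(27)=10 chase 'd': 10→0 ⇒ 12;  out={7}∪out(12)={7}
  fail(5) 'ebbbb': from fail(4)=20 chase 'b': 20→0 ⇒ 20;  out={0}∪out(20)={0}
  fail(9) 'eadea': from fail(8)=1 chase 'a': 1 ⇒ 6;  out={1}∪out(6)={1}
  fail(16) 'ddcec': from fail(15)=1 chase 'c': 1→0 ⇒ 10;  out=∅∪out(10)=∅
  fail(24) 'badcd': from fail(23)=27 chase 'd': 27 ⇒ 28;  out={6}∪out(28)={6,7}
  fail(17) 'ddcece': from fail(16)=10 chase 'e': 10→0 ⇒ 1;  out={4}∪out(1)={3,4}

Text stream:
pos 0 'a': at 25
pos 1 'e': at 1 ·f  → match P3@[1:1]
pos 2 'a': at 6
pos 3 'd': at 7
pos 4 'c': at 27 ·f
pos 5 'd': at 28  → match P7@[2:5]
pos 6 'c': at 10 ·f
pos 7 'a': at 11  → match P2@[6:7]
pos 8 'b': at 18
pos 9 'a': at 19  → match P5@[6:9]
pos 10 'd': at 22 ·f
pos 11 'c': at 23
pos 12 'a': at 11 ·f  → match P2@[11:12]
pos 13 'd': at 26 ·f
pos 14 'c': at 27
pos 15 'd': at 28  → match P7@[12:15]
pos 16 'e': at 1 ·f  → match P3@[16:16]
pos 17 'e': at 1 ·f  → match P3@[17:17]
pos 18 'c': at 10 ·f
pos 19 'e': at 1 ·f  → match P3@[19:19]
pos 20 'b': at 2
pos 21 'b': at 3
pos 22 'b': at 4
pos 23 'b': at 5  → match P0@[19:23]
pos 24 'e': at 1 ·f  → match P3@[24:24]
pos 25 'b': at 2
pos 26 'a': at 21 ·f
pos 27 'd': at 22
pos 28 'c': at 23

Result: [[1,3],[5,7],[7,2],[9,5],[12,2],[15,7],[16,3],[17,3],[19,3],[23,0],[24,3]]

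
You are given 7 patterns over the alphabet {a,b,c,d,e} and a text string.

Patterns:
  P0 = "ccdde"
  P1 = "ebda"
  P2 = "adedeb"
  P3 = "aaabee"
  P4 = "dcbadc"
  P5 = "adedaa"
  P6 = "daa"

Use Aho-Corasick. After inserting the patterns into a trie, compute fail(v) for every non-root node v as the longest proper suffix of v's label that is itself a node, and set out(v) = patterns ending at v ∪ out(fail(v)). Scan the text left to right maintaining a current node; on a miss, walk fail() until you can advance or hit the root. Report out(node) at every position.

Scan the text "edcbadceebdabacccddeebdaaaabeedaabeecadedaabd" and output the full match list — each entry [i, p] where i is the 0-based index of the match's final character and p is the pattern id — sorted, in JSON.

Build automaton:
Trie nodes:
  n0 'ε': a→10 c→1 d→21 e→6
  n1 'c': c→2
  n2 'cc': d→3
  n3 'ccd': d→4
  n4 'ccdd': e→5
  n5 'ccdde': ·  [P0 ends]
  n6 'e': b→7
  n7 'eb': d→8
  n8 'ebd': a→9
  n9 'ebda': ·  [P1 ends]
  n10 'a': a→16 d→11
  n11 'ad': e→12
  n12 'ade': d→13
  n13 'aded': a→27 e→14
  n14 'adede': b→15
  n15 'adedeb': ·  [P2 ends]
  n16 'aa': a→17
  n17 'aaa': b→18
  n18 'aaab': e→19
  n19 'aaabe': e→20
  n20 'aaabee': ·  [P3 ends]
  n21 'd': a→29 c→22
  n22 'dc': b→23
  n23 'dcb': a→24
  n24 'dcba': d→25
  n25 'dcbad': c→26
  n26 'dcbadc': ·  [P4 ends]
  n27 'adeda': a→28
  n28 'adedaa': ·  [P5 ends]
  n29 'da': a→30
  n30 'daa': ·  [P6 ends]

BFS fail/out derivation:
  fail(1) 'c': from fail(0)=0 chase 'c': 0 ⇒ 0;  out=∅∪out(0)=∅
  fail(6) 'e': from fail(0)=0 chase 'e': 0 ⇒ 0;  out=∅∪out(0)=∅
  fail(10) 'a': from fail(0)=0 chase 'a': 0 ⇒ 0;  out=∅∪out(0)=∅
  fail(21) 'd': from fail(0)=0 chase 'd': 0 ⇒ 0;  out=∅∪out(0)=∅
  fail(2) 'cc': from fail(1)=0 chase 'c': 0 ⇒ 1;  out=∅∪out(1)=∅
  fail(7) 'eb': from fail(6)=0 chase 'b': 0 ⇒ 0;  out=∅∪out(0)=∅
  fail(11) 'ad': from fail(10)=0 chase 'd': 0 ⇒ 21;  out=∅∪out(21)=∅
  fail(16) 'aa': from fail(10)=0 chase 'a': 0 ⇒ 10;  out=∅∪out(10)=∅
  fail(22) 'dc': from fail(21)=0 chase 'c': 0 ⇒ 1;  out=∅∪out(1)=∅
  fail(29) 'da': from fail(21)=0 chase 'a': 0 ⇒ 10;  out=∅∪out(10)=∅
  fail(3) 'ccd': from fail(2)=1 chase 'd': 1→0 ⇒ 21;  out=∅∪out(21)=∅
  fail(8) 'ebd': from fail(7)=0 chase 'd': 0 ⇒ 21;  out=∅∪out(21)=∅
  fail(12) 'ade': from fail(11)=21 chase 'e': 21→0 ⇒ 6;  out=∅∪out(6)=∅
  fail(17) 'aaa': from fail(16)=10 chase 'a': 10 ⇒ 16;  out=∅∪out(16)=∅
  fail(23) 'dcb': from fail(22)=1 chase 'b': 1→0 ⇒ 0;  out=∅∪out(0)=∅
  fail(30) 'daa': from fail(29)=10 chase 'a': 10 ⇒ 16;  out={6}∪out(16)={6}
  fail(4) 'ccdd': from fail(3)=21 chase 'd': 21→0 ⇒ 21;  out=∅∪out(21)=∅
  fail(9) 'ebda': from fail(8)=21 chase 'a': 21 ⇒ 29;  out={1}∪out(29)={1}
  fail(13) 'aded': from fail(12)=6 chase 'd': 6→0 ⇒ 21;  out=∅∪out(21)=∅
  fail(18) 'aaab': from fail(17)=16 chase 'b': 16→10→0 ⇒ 0;  out=∅∪out(0)=∅
  fail(24) 'dcba': from fail(23)=0 chase 'a': 0 ⇒ 10;  out=∅∪out(10)=∅
  fail(5) 'ccdde': from fail(4)=21 chase 'e': 21→0 ⇒ 6;  out={0}∪out(6)={0}
  fail(14) 'adede': from fail(13)=21 chase 'e': 21→0 ⇒ 6;  out=∅∪out(6)=∅
  fail(19) 'aaabe': from fail(18)=0 chase 'e': 0 ⇒ 6;  out=∅∪out(6)=∅
  fail(25) 'dcbad': from fail(24)=10 chase 'd': 10 ⇒ 11;  out=∅∪out(11)=∅
  fail(27) 'adeda': from fail(13)=21 chase 'a': 21 ⇒ 29;  out=∅∪out(29)=∅
  fail(15) 'adedeb': from fail(14)=6 chase 'b': 6 ⇒ 7;  out={2}∪out(7)={2}
  fail(20) 'aaabee': from fail(19)=6 chase 'e': 6→0 ⇒ 6;  out={3}∪out(6)={3}
  fail(26) 'dcbadc': from fail(25)=11 chase 'c': 11→21 ⇒ 22;  out={4}∪out(22)={4}
  fail(28) 'adedaa': from fail(27)=29 chase 'a': 29 ⇒ 30;  out={5}∪out(30)={5,6}

Run:
pos 0 'e': at 6
pos 1 'd': at 21 (via fail)
pos 2 'c': at 22
pos 3 'b': at 23
pos 4 'a': at 24
pos 5 'd': at 25
pos 6 'c': at 26  emit P4@[1:6]
pos 7 'e': at 6 (via fail)
pos 8 'e': at 6 (via fail)
pos 9 'b': at 7
pos 10 'd': at 8
pos 11 'a': at 9  emit P1@[8:11]
pos 12 'b': at 0 (via fail)
pos 13 'a': at 10
pos 14 'c': at 1 (via fail)
pos 15 'c': at 2
pos 16 'c': at 2 (via fail)
pos 17 'd': at 3
pos 18 'd': at 4
pos 19 'e': at 5  emit P0@[15:19]
pos 20 'e': at 6 (via fail)
pos 21 'b': at 7
pos 22 'd': at 8
pos 23 'a': at 9  emit P1@[20:23]
pos 24 'a': at 30 (via fail)  emit P6@[22:24]
pos 25 'a': at 17 (via fail)
pos 26 'a': at 17 (via fail)
pos 27 'b': at 18
pos 28 'e': at 19
pos 29 'e': at 20  emit P3@[24:29]
pos 30 'd': at 21 (via fail)
pos 31 'a': at 29
pos 32 'a': at 30  emit P6@[30:32]
pos 33 'b': at 0 (via fail)
pos 34 'e': at 6
pos 35 'e': at 6 (via fail)
pos 36 'c': at 1 (via fail)
pos 37 'a': at 10 (via fail)
pos 38 'd': at 11
pos 39 'e': at 12
pos 40 'd': at 13
pos 41 'a': at 27
pos 42 'a': at 28  emit P5@[37:42],P6@[40:42]
pos 43 'b': at 0 (via fail)
pos 44 'd': at 21

Result: [[6,4],[11,1],[19,0],[23,1],[24,6],[29,3],[32,6],[42,5],[42,6]]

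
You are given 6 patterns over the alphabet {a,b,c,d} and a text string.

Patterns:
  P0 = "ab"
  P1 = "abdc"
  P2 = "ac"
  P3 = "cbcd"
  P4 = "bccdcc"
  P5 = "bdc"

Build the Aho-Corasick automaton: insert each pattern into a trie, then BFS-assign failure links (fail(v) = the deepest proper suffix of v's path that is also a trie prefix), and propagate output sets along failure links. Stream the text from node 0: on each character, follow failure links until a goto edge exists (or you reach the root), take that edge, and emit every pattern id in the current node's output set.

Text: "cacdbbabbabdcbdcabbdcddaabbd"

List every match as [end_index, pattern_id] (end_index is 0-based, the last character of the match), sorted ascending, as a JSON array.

Build:
Trie (insert patterns):
  0='ε' goto a→1 b→10 c→6
  1='a' goto b→2 c→5
  2='ab' goto d→3  ←P0
  3='abd' goto c→4
  4='abdc' goto ·  ←P1
  5='ac' goto ·  ←P2
  6='c' goto b→7
  7='cb' goto c→8
  8='cbc' goto d→9
  9='cbcd' goto ·  ←P3
  10='b' goto c→11 d→16
  11='bc' goto c→12
  12='bcc' goto d→13
  13='bccd' goto c→14
  14='bccdc' goto c→15
  15='bccdcc' goto ·  ←P4
  16='bd' goto c→17
  17='bdc' goto ·  ←P5

Failure links (BFS by depth):
  fail(1) 'a': from fail(0)=0 chase 'a': 0 ⇒ 0;  out=∅∪out(0)=∅
  fail(6) 'c': from fail(0)=0 chase 'c': 0 ⇒ 0;  out=∅∪out(0)=∅
  fail(10) 'b': from fail(0)=0 chase 'b': 0 ⇒ 0;  out=∅∪out(0)=∅
  fail(2) 'ab': from fail(1)=0 chase 'b': 0 ⇒ 10;  out={0}∪out(10)={0}
  fail(5) 'ac': from fail(1)=0 chase 'c': 0 ⇒ 6;  out={2}∪out(6)={2}
  fail(7) 'cb': from fail(6)=0 chase 'b': 0 ⇒ 10;  out=∅∪out(10)=∅
  fail(11) 'bc': from fail(10)=0 chase 'c': 0 ⇒ 6;  out=∅∪out(6)=∅
  fail(16) 'bd': from fail(10)=0 chase 'd': 0 ⇒ 0;  out=∅∪out(0)=∅
  fail(3) 'abd': from fail(2)=10 chase 'd': 10 ⇒ 16;  out=∅∪out(16)=∅
  fail(8) 'cbc': from fail(7)=10 chase 'c': 10 ⇒ 11;  out=∅∪out(11)=∅
  fail(12) 'bcc': from fail(11)=6 chase 'c': 6→0 ⇒ 6;  out=∅∪out(6)=∅
  fail(17) 'bdc': from fail(16)=0 chase 'c': 0 ⇒ 6;  out={5}∪out(6)={5}
  fail(4) 'abdc': from fail(3)=16 chase 'c': 16 ⇒ 17;  out={1}∪out(17)={1,5}
  fail(9) 'cbcd': from fail(8)=11 chase 'd': 11→6→0 ⇒ 0;  out={3}∪out(0)={3}
  fail(13) 'bccd': from fail(12)=6 chase 'd': 6→0 ⇒ 0;  out=∅∪out(0)=∅
  fail(14) 'bccdc': from fail(13)=0 chase 'c': 0 ⇒ 6;  out=∅∪out(6)=∅
  fail(15) 'bccdcc': from fail(14)=6 chase 'c': 6→0 ⇒ 6;  out={4}∪out(6)={4}

Run:
i=0 'c': node 0→6
i=1 'a': node 6→1 (fail-walked)
i=2 'c': node 1→5  emit P2@[1:2]
i=3 'd': node 5→0 (fail-walked)
i=4 'b': node 0→10
i=5 'b': node 10→10 (fail-walked)
i=6 'a': node 10→1 (fail-walked)
i=7 'b': node 1→2  emit P0@[6:7]
i=8 'b': node 2→10 (fail-walked)
i=9 'a': node 10→1 (fail-walked)
i=10 'b': node 1→2  emit P0@[9:10]
i=11 'd': node 2→3
i=12 'c': node 3→4  emit P1@[9:12],P5@[10:12]
i=13 'b': node 4→7 (fail-walked)
i=14 'd': node 7→16 (fail-walked)
i=15 'c': node 16→17  emit P5@[13:15]
i=16 'a': node 17→1 (fail-walked)
i=17 'b': node 1→2  emit P0@[16:17]
i=18 'b': node 2→10 (fail-walked)
i=19 'd': node 10→16
i=20 'c': node 16→17  emit P5@[18:20]
i=21 'd': node 17→0 (fail-walked)
i=22 'd': node 0→0
i=23 'a': node 0→1
i=24 'a': node 1→1 (fail-walked)
i=25 'b': node 1→2  emit P0@[24:25]
i=26 'b': node 2→10 (fail-walked)
i=27 'd': node 10→16

Result: [[2,2],[7,0],[10,0],[12,1],[12,5],[15,5],[17,0],[20,5],[25,0]]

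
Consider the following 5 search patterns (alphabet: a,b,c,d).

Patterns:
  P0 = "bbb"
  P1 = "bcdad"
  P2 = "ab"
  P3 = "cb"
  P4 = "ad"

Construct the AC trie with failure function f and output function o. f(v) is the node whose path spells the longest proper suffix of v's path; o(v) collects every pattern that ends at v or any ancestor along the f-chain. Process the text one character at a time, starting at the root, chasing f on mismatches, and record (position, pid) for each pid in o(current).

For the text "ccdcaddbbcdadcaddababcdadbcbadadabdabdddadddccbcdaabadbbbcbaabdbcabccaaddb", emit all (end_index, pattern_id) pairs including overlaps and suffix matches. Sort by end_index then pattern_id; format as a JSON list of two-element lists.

Construct AC machine:
Trie (insert patterns):
  0='ε' goto a→8 b→1 c→10
  1='b' goto b→2 c→4
  2='bb' goto b→3
  3='bbb' goto ·  ←P0
  4='bc' goto d→5
  5='bcd' goto a→6
  6='bcda' goto d→7
  7='bcdad' goto ·  ←P1
  8='a' goto b→9 d→12
  9='ab' goto ·  ←P2
  10='c' goto b→11
  11='cb' goto ·  ←P3
  12='ad' goto ·  ←P4

Failure links (BFS by depth):
  fail(1) 'b': from fail(0)=0 chase 'b': 0 ⇒ 0;  out=∅∪out(0)=∅
  fail(8) 'a': from fail(0)=0 chase 'a': 0 ⇒ 0;  out=∅∪out(0)=∅
  fail(10) 'c': from fail(0)=0 chase 'c': 0 ⇒ 0;  out=∅∪out(0)=∅
  fail(2) 'bb': from fail(1)=0 chase 'b': 0 ⇒ 1;  out=∅∪out(1)=∅
  fail(4) 'bc': from fail(1)=0 chase 'c': 0 ⇒ 10;  out=∅∪out(10)=∅
  fail(9) 'ab': from fail(8)=0 chase 'b': 0 ⇒ 1;  out={2}∪out(1)={2}
  fail(11) 'cb': from fail(10)=0 chase 'b': 0 ⇒ 1;  out={3}∪out(1)={3}
  fail(12) 'ad': from fail(8)=0 chase 'd': 0 ⇒ 0;  out={4}∪out(0)={4}
  fail(3) 'bbb': from fail(2)=1 chase 'b': 1 ⇒ 2;  out={0}∪out(2)={0}
  fail(5) 'bcd': from fail(4)=10 chase 'd': 10→0 ⇒ 0;  out=∅∪out(0)=∅
  fail(6) 'bcda': from fail(5)=0 chase 'a': 0 ⇒ 8;  out=∅∪out(8)=∅
  fail(7) 'bcdad': from fail(6)=8 chase 'd': 8 ⇒ 12;  out={1}∪out(12)={1,4}

Text stream:
i=0 'c': node 0→10
i=1 'c': node 10→10 ·f
i=2 'd': node 10→0 ·f
i=3 'c': node 0→10
i=4 'a': node 10→8 ·f
i=5 'd': node 8→12  ** P4@[4:5]
i=6 'd': node 12→0 ·f
i=7 'b': node 0→1
i=8 'b': node 1→2
i=9 'c': node 2→4 ·f
i=10 'd': node 4→5
i=11 'a': node 5→6
i=12 'd': node 6→7  ** P1@[8:12],P4@[11:12]
i=13 'c': node 7→10 ·f
i=14 'a': node 10→8 ·f
i=15 'd': node 8→12  ** P4@[14:15]
i=16 'd': node 12→0 ·f
i=17 'a': node 0→8
i=18 'b': node 8→9  ** P2@[17:18]
i=19 'a': node 9→8 ·f
i=20 'b': node 8→9  ** P2@[19:20]
i=21 'c': node 9→4 ·f
i=22 'd': node 4→5
i=23 'a': node 5→6
i=24 'd': node 6→7  ** P1@[20:24],P4@[23:24]
i=25 'b': node 7→1 ·f
i=26 'c': node 1→4
i=27 'b': node 4→11 ·f  ** P3@[26:27]
i=28 'a': node 11→8 ·f
i=29 'd': node 8→12  ** P4@[28:29]
i=30 'a': node 12→8 ·f
i=31 'd': node 8→12  ** P4@[30:31]
i=32 'a': node 12→8 ·f
i=33 'b': node 8→9  ** P2@[32:33]
i=34 'd': node 9→0 ·f
i=35 'a': node 0→8
i=36 'b': node 8→9  ** P2@[35:36]
i=37 'd': node 9→0 ·f
i=38 'd': node 0→0
i=39 'd': node 0→0
i=40 'a': node 0→8
i=41 'd': node 8→12  ** P4@[40:41]
i=42 'd': node 12→0 ·f
i=43 'd': node 0→0
i=44 'c': node 0→10
i=45 'c': node 10→10 ·f
i=46 'b': node 10→11  ** P3@[45:46]
i=47 'c': node 11→4 ·f
i=48 'd': node 4→5
i=49 'a': node 5→6
i=50 'a': node 6→8 ·f
i=51 'b': node 8→9  ** P2@[50:51]
i=52 'a': node 9→8 ·f
i=53 'd': node 8→12  ** P4@[52:53]
i=54 'b': node 12→1 ·f
i=55 'b': node 1→2
i=56 'b': node 2→3  ** P0@[54:56]
i=57 'c': node 3→4 ·f
i=58 'b': node 4→11 ·f  ** P3@[57:58]
i=59 'a': node 11→8 ·f
i=60 'a': node 8→8 ·f
i=61 'b': node 8→9  ** P2@[60:61]
i=62 'd': node 9→0 ·f
i=63 'b': node 0→1
i=64 'c': node 1→4
i=65 'a': node 4→8 ·f
i=66 'b': node 8→9  ** P2@[65:66]
i=67 'c': node 9→4 ·f
i=68 'c': node 4→10 ·f
i=69 'a': node 10→8 ·f
i=70 'a': node 8→8 ·f
i=71 'd': node 8→12  ** P4@[70:71]
i=72 'd': node 12→0 ·f
i=73 'b': node 0→1

Matches: [[5,4],[12,1],[12,4],[15,4],[18,2],[20,2],[24,1],[24,4],[27,3],[29,4],[31,4],[33,2],[36,2],[41,4],[46,3],[51,2],[53,4],[56,0],[58,3],[61,2],[66,2],[71,4]]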